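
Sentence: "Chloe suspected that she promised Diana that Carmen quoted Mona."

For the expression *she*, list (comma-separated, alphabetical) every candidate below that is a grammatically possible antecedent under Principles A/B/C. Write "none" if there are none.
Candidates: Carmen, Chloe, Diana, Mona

Chloe

*she* is a pronoun; Principle B requires it to be free in its binding domain — the clause headed by 'promised'.
— Carmen: subject of the clause headed by 'quoted'; is c-commanded by the pronoun; coreference would bind this R-expression — blocked (Principle C).
— Chloe: subject of the matrix clause; c-commands the pronoun but lies outside its binding domain — allowed.
— Diana: object of the clause headed by 'promised'; is c-commanded by the pronoun; coreference would bind this R-expression — blocked (Principle C).
— Mona: object of the clause headed by 'quoted'; is c-commanded by the pronoun; coreference would bind this R-expression — blocked (Principle C).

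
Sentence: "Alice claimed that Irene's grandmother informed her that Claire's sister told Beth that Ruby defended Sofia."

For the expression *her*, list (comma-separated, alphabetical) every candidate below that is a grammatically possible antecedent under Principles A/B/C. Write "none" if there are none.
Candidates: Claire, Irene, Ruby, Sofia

*her* is a pronoun; Principle B requires it to be free in its binding domain — the clause headed by 'informed'.
— Claire: possessor inside the subject DP of the clause headed by 'told'; is c-commanded by the pronoun; coreference would bind this R-expression — blocked (Principle C).
— Irene: possessor inside the subject DP of the clause headed by 'informed'; does not c-command the pronoun — Principle B does not apply; allowed.
— Ruby: subject of the clause headed by 'defended'; is c-commanded by the pronoun; coreference would bind this R-expression — blocked (Principle C).
— Sofia: object of the clause headed by 'defended'; is c-commanded by the pronoun; coreference would bind this R-expression — blocked (Principle C).

Irene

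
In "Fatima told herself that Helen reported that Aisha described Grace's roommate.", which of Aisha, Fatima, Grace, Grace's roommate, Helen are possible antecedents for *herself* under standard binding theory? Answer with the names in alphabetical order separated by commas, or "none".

Fatima

*herself* is a reflexive; Principle A requires it to be bound within its binding domain — the matrix clause.
— Aisha: subject of the clause headed by 'described'; does not c-command the reflexive — cannot bind it (Principle A).
— Fatima: subject of the matrix clause; c-commands the reflexive within its binding domain — allowed (Principle A).
— Grace: possessor inside the object DP of the clause headed by 'described'; does not c-command the reflexive — cannot bind it (Principle A).
— Grace's roommate: object of the clause headed by 'described'; does not c-command the reflexive — cannot bind it (Principle A).
— Helen: subject of the clause headed by 'reported'; does not c-command the reflexive — cannot bind it (Principle A).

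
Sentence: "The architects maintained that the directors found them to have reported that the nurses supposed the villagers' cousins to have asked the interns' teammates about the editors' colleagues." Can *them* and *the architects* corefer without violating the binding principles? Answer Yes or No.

Yes

*the architects* is an R-expression; Principle C requires it to be free (not bound by any c-commanding expression).
— them: subject of the clause headed by 'reported'; the pronoun does not c-command the R-expression — coreference allowed.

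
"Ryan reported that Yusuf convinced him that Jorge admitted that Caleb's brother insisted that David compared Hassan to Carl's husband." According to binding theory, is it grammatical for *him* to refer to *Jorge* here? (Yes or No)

No

*Jorge* is an R-expression; Principle C requires it to be free (not bound by any c-commanding expression).
— him: object of the clause headed by 'convinced'; the pronoun c-commands the R-expression — coreference blocked (Principle C).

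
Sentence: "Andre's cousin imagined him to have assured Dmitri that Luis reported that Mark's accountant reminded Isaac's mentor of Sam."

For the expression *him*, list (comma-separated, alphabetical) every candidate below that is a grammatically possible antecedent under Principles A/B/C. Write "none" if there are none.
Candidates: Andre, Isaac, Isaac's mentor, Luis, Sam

*him* is a pronoun; Principle B requires it to be free in its binding domain — the matrix clause.
— Andre: possessor inside the subject DP of the matrix clause; does not c-command the pronoun — Principle B does not apply; allowed.
— Isaac: possessor inside the object DP of the clause headed by 'reminded'; is c-commanded by the pronoun; coreference would bind this R-expression — blocked (Principle C).
— Isaac's mentor: object of the clause headed by 'reminded'; is c-commanded by the pronoun; coreference would bind this R-expression — blocked (Principle C).
— Luis: subject of the clause headed by 'reported'; is c-commanded by the pronoun; coreference would bind this R-expression — blocked (Principle C).
— Sam: second object of the clause headed by 'reminded'; is c-commanded by the pronoun; coreference would bind this R-expression — blocked (Principle C).

Andre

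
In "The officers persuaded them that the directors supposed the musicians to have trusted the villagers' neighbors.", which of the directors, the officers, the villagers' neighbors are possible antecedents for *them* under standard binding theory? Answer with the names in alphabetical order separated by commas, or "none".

*them* is a pronoun; Principle B requires it to be free in its binding domain — the matrix clause.
— the directors: subject of the clause headed by 'supposed'; is c-commanded by the pronoun; coreference would bind this R-expression — blocked (Principle C).
— the officers: subject of the matrix clause; c-commands the pronoun within its binding domain — blocked (Principle B).
— the villagers' neighbors: object of the clause headed by 'trusted'; is c-commanded by the pronoun; coreference would bind this R-expression — blocked (Principle C).

none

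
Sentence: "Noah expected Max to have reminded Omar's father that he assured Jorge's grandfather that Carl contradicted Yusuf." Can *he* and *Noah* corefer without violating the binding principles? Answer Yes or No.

*Noah* is an R-expression; Principle C requires it to be free (not bound by any c-commanding expression).
— he: subject of the clause headed by 'assured'; the pronoun does not c-command the R-expression — coreference allowed.

Yes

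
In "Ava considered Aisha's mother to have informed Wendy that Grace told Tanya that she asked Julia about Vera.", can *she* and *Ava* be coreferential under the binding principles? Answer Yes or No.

Yes

*Ava* is an R-expression; Principle C requires it to be free (not bound by any c-commanding expression).
— she: subject of the clause headed by 'asked'; the pronoun does not c-command the R-expression — coreference allowed.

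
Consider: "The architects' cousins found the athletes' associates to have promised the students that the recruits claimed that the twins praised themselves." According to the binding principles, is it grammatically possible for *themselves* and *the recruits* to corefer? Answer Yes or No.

*themselves* is a reflexive; Principle A requires it to be bound within its binding domain — the clause headed by 'praised'.
— the recruits: subject of the clause headed by 'claimed'; c-commands the reflexive but lies outside its binding domain — cannot bind it (Principle A).

No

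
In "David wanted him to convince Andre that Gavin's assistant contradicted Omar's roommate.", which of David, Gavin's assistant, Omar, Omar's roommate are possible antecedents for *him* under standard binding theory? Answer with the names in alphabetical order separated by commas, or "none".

*him* is a pronoun; Principle B requires it to be free in its binding domain — the matrix clause.
— David: subject of the matrix clause; c-commands the pronoun within its binding domain — blocked (Principle B).
— Gavin's assistant: subject of the clause headed by 'contradicted'; is c-commanded by the pronoun; coreference would bind this R-expression — blocked (Principle C).
— Omar: possessor inside the object DP of the clause headed by 'contradicted'; is c-commanded by the pronoun; coreference would bind this R-expression — blocked (Principle C).
— Omar's roommate: object of the clause headed by 'contradicted'; is c-commanded by the pronoun; coreference would bind this R-expression — blocked (Principle C).

none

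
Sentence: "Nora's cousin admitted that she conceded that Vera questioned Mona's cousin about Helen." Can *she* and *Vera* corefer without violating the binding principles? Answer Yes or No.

No

*Vera* is an R-expression; Principle C requires it to be free (not bound by any c-commanding expression).
— she: subject of the clause headed by 'conceded'; the pronoun c-commands the R-expression — coreference blocked (Principle C).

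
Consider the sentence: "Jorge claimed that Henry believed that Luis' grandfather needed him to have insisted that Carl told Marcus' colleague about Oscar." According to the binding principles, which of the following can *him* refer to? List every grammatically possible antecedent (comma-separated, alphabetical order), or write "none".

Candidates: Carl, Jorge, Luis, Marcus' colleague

Jorge, Luis

*him* is a pronoun; Principle B requires it to be free in its binding domain — the clause headed by 'needed'.
— Carl: subject of the clause headed by 'told'; is c-commanded by the pronoun; coreference would bind this R-expression — blocked (Principle C).
— Jorge: subject of the matrix clause; c-commands the pronoun but lies outside its binding domain — allowed.
— Luis: possessor inside the subject DP of the clause headed by 'needed'; does not c-command the pronoun — Principle B does not apply; allowed.
— Marcus' colleague: object of the clause headed by 'told'; is c-commanded by the pronoun; coreference would bind this R-expression — blocked (Principle C).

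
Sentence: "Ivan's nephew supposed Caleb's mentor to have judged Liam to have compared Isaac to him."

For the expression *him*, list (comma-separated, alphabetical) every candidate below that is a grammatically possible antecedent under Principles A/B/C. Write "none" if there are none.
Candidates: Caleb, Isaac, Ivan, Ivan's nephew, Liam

*him* is a pronoun; Principle B requires it to be free in its binding domain — the clause headed by 'compared'.
— Caleb: possessor inside the subject DP of the clause headed by 'judged'; does not c-command the pronoun — Principle B does not apply; allowed.
— Isaac: object of the clause headed by 'compared'; c-commands the pronoun within its binding domain — blocked (Principle B).
— Ivan: possessor inside the subject DP of the matrix clause; does not c-command the pronoun — Principle B does not apply; allowed.
— Ivan's nephew: subject of the matrix clause; c-commands the pronoun but lies outside its binding domain — allowed.
— Liam: subject of the clause headed by 'compared'; c-commands the pronoun within its binding domain — blocked (Principle B).

Caleb, Ivan, Ivan's nephew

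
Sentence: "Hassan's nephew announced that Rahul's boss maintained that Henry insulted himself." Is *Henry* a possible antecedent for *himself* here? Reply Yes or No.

*himself* is a reflexive; Principle A requires it to be bound within its binding domain — the clause headed by 'insulted'.
— Henry: subject of the clause headed by 'insulted'; c-commands the reflexive within its binding domain — allowed (Principle A).

Yes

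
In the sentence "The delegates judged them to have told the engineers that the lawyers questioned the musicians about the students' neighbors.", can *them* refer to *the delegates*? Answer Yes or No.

No

*them* is a pronoun; Principle B requires it to be free in its binding domain — the matrix clause.
— the delegates: subject of the matrix clause; c-commands the pronoun within its binding domain — blocked (Principle B).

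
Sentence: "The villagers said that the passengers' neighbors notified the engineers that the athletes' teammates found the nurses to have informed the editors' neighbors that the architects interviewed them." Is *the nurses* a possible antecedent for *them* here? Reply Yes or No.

Yes

*them* is a pronoun; Principle B requires it to be free in its binding domain — the clause headed by 'interviewed'.
— the nurses: subject of the clause headed by 'informed'; c-commands the pronoun but lies outside its binding domain — allowed.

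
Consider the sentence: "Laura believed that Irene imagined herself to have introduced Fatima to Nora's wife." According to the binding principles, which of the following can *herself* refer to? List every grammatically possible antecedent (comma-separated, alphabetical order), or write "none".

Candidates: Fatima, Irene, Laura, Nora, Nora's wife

Irene

*herself* is a reflexive; Principle A requires it to be bound within its binding domain — the clause headed by 'imagined'.
— Fatima: object of the clause headed by 'introduced'; does not c-command the reflexive — cannot bind it (Principle A).
— Irene: subject of the clause headed by 'imagined'; c-commands the reflexive within its binding domain — allowed (Principle A).
— Laura: subject of the matrix clause; c-commands the reflexive but lies outside its binding domain — cannot bind it (Principle A).
— Nora: possessor inside the second object DP of the clause headed by 'introduced'; does not c-command the reflexive — cannot bind it (Principle A).
— Nora's wife: second object of the clause headed by 'introduced'; does not c-command the reflexive — cannot bind it (Principle A).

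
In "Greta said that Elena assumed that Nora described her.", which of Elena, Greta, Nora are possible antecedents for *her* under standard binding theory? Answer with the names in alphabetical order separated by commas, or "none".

*her* is a pronoun; Principle B requires it to be free in its binding domain — the clause headed by 'described'.
— Elena: subject of the clause headed by 'assumed'; c-commands the pronoun but lies outside its binding domain — allowed.
— Greta: subject of the matrix clause; c-commands the pronoun but lies outside its binding domain — allowed.
— Nora: subject of the clause headed by 'described'; c-commands the pronoun within its binding domain — blocked (Principle B).

Elena, Greta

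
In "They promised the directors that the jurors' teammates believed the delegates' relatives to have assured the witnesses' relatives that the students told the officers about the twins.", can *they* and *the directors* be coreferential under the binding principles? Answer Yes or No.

*the directors* is an R-expression; Principle C requires it to be free (not bound by any c-commanding expression).
— they: subject of the matrix clause; the pronoun c-commands the R-expression — coreference blocked (Principle C).

No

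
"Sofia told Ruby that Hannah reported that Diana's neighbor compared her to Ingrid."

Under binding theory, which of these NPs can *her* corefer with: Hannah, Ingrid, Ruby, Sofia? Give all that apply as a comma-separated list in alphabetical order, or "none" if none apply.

*her* is a pronoun; Principle B requires it to be free in its binding domain — the clause headed by 'compared'.
— Hannah: subject of the clause headed by 'reported'; c-commands the pronoun but lies outside its binding domain — allowed.
— Ingrid: second object of the clause headed by 'compared'; is c-commanded by the pronoun; coreference would bind this R-expression — blocked (Principle C).
— Ruby: object of the matrix clause; c-commands the pronoun but lies outside its binding domain — allowed.
— Sofia: subject of the matrix clause; c-commands the pronoun but lies outside its binding domain — allowed.

Hannah, Ruby, Sofia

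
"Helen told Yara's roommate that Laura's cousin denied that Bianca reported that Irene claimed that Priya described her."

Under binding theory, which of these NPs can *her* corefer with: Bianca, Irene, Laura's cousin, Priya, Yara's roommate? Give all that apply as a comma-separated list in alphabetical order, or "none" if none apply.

*her* is a pronoun; Principle B requires it to be free in its binding domain — the clause headed by 'described'.
— Bianca: subject of the clause headed by 'reported'; c-commands the pronoun but lies outside its binding domain — allowed.
— Irene: subject of the clause headed by 'claimed'; c-commands the pronoun but lies outside its binding domain — allowed.
— Laura's cousin: subject of the clause headed by 'denied'; c-commands the pronoun but lies outside its binding domain — allowed.
— Priya: subject of the clause headed by 'described'; c-commands the pronoun within its binding domain — blocked (Principle B).
— Yara's roommate: object of the matrix clause; c-commands the pronoun but lies outside its binding domain — allowed.

Bianca, Irene, Laura's cousin, Yara's roommate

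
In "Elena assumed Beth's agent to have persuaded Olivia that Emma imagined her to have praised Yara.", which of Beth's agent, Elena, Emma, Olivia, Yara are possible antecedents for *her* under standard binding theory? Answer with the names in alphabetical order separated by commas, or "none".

Beth's agent, Elena, Olivia

*her* is a pronoun; Principle B requires it to be free in its binding domain — the clause headed by 'imagined'.
— Beth's agent: subject of the clause headed by 'persuaded'; c-commands the pronoun but lies outside its binding domain — allowed.
— Elena: subject of the matrix clause; c-commands the pronoun but lies outside its binding domain — allowed.
— Emma: subject of the clause headed by 'imagined'; c-commands the pronoun within its binding domain — blocked (Principle B).
— Olivia: object of the clause headed by 'persuaded'; c-commands the pronoun but lies outside its binding domain — allowed.
— Yara: object of the clause headed by 'praised'; is c-commanded by the pronoun; coreference would bind this R-expression — blocked (Principle C).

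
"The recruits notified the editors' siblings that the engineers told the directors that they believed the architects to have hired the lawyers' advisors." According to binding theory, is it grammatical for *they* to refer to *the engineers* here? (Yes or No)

*the engineers* is an R-expression; Principle C requires it to be free (not bound by any c-commanding expression).
— they: subject of the clause headed by 'believed'; the pronoun does not c-command the R-expression — coreference allowed.

Yes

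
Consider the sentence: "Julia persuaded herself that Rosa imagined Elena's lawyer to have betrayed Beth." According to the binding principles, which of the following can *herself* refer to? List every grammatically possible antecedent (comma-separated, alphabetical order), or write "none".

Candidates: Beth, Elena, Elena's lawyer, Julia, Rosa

Julia

*herself* is a reflexive; Principle A requires it to be bound within its binding domain — the matrix clause.
— Beth: object of the clause headed by 'betrayed'; does not c-command the reflexive — cannot bind it (Principle A).
— Elena: possessor inside the subject DP of the clause headed by 'betrayed'; does not c-command the reflexive — cannot bind it (Principle A).
— Elena's lawyer: subject of the clause headed by 'betrayed'; does not c-command the reflexive — cannot bind it (Principle A).
— Julia: subject of the matrix clause; c-commands the reflexive within its binding domain — allowed (Principle A).
— Rosa: subject of the clause headed by 'imagined'; does not c-command the reflexive — cannot bind it (Principle A).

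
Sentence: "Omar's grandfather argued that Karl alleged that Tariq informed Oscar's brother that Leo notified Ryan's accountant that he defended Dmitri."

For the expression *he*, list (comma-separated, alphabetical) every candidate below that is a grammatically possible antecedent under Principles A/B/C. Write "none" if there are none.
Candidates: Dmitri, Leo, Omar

*he* is a pronoun; Principle B requires it to be free in its binding domain — the clause headed by 'defended'.
— Dmitri: object of the clause headed by 'defended'; is c-commanded by the pronoun; coreference would bind this R-expression — blocked (Principle C).
— Leo: subject of the clause headed by 'notified'; c-commands the pronoun but lies outside its binding domain — allowed.
— Omar: possessor inside the subject DP of the matrix clause; does not c-command the pronoun — Principle B does not apply; allowed.

Leo, Omar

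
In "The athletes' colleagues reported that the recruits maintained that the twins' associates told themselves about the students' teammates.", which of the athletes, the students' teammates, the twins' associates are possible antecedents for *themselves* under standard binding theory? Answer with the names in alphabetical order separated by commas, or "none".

the twins' associates

*themselves* is a reflexive; Principle A requires it to be bound within its binding domain — the clause headed by 'told'.
— the athletes: possessor inside the subject DP of the matrix clause; does not c-command the reflexive — cannot bind it (Principle A).
— the students' teammates: second object of the clause headed by 'told'; does not c-command the reflexive — cannot bind it (Principle A).
— the twins' associates: subject of the clause headed by 'told'; c-commands the reflexive within its binding domain — allowed (Principle A).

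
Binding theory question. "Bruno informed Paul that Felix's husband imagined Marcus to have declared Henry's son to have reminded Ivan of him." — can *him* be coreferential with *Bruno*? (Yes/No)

Yes

*him* is a pronoun; Principle B requires it to be free in its binding domain — the clause headed by 'reminded'.
— Bruno: subject of the matrix clause; c-commands the pronoun but lies outside its binding domain — allowed.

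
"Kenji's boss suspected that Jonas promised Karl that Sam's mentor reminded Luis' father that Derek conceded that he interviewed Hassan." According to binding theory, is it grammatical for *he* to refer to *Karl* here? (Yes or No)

Yes

*Karl* is an R-expression; Principle C requires it to be free (not bound by any c-commanding expression).
— he: subject of the clause headed by 'interviewed'; the pronoun does not c-command the R-expression — coreference allowed.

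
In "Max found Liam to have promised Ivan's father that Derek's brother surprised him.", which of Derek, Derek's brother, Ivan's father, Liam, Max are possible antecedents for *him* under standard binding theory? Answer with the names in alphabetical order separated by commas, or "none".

Derek, Ivan's father, Liam, Max

*him* is a pronoun; Principle B requires it to be free in its binding domain — the clause headed by 'surprised'.
— Derek: possessor inside the subject DP of the clause headed by 'surprised'; does not c-command the pronoun — Principle B does not apply; allowed.
— Derek's brother: subject of the clause headed by 'surprised'; c-commands the pronoun within its binding domain — blocked (Principle B).
— Ivan's father: object of the clause headed by 'promised'; c-commands the pronoun but lies outside its binding domain — allowed.
— Liam: subject of the clause headed by 'promised'; c-commands the pronoun but lies outside its binding domain — allowed.
— Max: subject of the matrix clause; c-commands the pronoun but lies outside its binding domain — allowed.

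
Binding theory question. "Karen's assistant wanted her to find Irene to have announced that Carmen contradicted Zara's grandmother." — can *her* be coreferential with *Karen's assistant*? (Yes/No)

*her* is a pronoun; Principle B requires it to be free in its binding domain — the matrix clause.
— Karen's assistant: subject of the matrix clause; c-commands the pronoun within its binding domain — blocked (Principle B).

No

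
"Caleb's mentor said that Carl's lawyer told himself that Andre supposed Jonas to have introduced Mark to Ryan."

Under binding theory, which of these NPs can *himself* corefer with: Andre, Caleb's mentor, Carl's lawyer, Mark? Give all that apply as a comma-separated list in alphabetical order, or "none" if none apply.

*himself* is a reflexive; Principle A requires it to be bound within its binding domain — the clause headed by 'told'.
— Andre: subject of the clause headed by 'supposed'; does not c-command the reflexive — cannot bind it (Principle A).
— Caleb's mentor: subject of the matrix clause; c-commands the reflexive but lies outside its binding domain — cannot bind it (Principle A).
— Carl's lawyer: subject of the clause headed by 'told'; c-commands the reflexive within its binding domain — allowed (Principle A).
— Mark: object of the clause headed by 'introduced'; does not c-command the reflexive — cannot bind it (Principle A).

Carl's lawyer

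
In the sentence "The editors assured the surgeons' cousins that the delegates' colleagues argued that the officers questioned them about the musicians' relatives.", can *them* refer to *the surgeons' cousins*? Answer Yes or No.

Yes

*them* is a pronoun; Principle B requires it to be free in its binding domain — the clause headed by 'questioned'.
— the surgeons' cousins: object of the matrix clause; c-commands the pronoun but lies outside its binding domain — allowed.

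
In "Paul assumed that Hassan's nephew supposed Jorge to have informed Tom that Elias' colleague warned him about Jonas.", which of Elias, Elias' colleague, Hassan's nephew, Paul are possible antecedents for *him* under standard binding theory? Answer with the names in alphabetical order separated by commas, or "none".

*him* is a pronoun; Principle B requires it to be free in its binding domain — the clause headed by 'warned'.
— Elias: possessor inside the subject DP of the clause headed by 'warned'; does not c-command the pronoun — Principle B does not apply; allowed.
— Elias' colleague: subject of the clause headed by 'warned'; c-commands the pronoun within its binding domain — blocked (Principle B).
— Hassan's nephew: subject of the clause headed by 'supposed'; c-commands the pronoun but lies outside its binding domain — allowed.
— Paul: subject of the matrix clause; c-commands the pronoun but lies outside its binding domain — allowed.

Elias, Hassan's nephew, Paul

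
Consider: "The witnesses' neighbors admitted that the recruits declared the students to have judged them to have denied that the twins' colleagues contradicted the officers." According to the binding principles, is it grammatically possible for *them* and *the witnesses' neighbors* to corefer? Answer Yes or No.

Yes

*them* is a pronoun; Principle B requires it to be free in its binding domain — the clause headed by 'judged'.
— the witnesses' neighbors: subject of the matrix clause; c-commands the pronoun but lies outside its binding domain — allowed.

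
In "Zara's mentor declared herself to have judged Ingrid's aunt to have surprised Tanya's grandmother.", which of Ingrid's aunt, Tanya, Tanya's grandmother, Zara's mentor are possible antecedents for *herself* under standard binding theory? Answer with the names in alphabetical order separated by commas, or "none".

Zara's mentor

*herself* is a reflexive; Principle A requires it to be bound within its binding domain — the matrix clause.
— Ingrid's aunt: subject of the clause headed by 'surprised'; does not c-command the reflexive — cannot bind it (Principle A).
— Tanya: possessor inside the object DP of the clause headed by 'surprised'; does not c-command the reflexive — cannot bind it (Principle A).
— Tanya's grandmother: object of the clause headed by 'surprised'; does not c-command the reflexive — cannot bind it (Principle A).
— Zara's mentor: subject of the matrix clause; c-commands the reflexive within its binding domain — allowed (Principle A).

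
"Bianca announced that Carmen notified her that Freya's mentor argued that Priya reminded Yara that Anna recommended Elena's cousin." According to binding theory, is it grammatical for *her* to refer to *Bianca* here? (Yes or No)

Yes

*Bianca* is an R-expression; Principle C requires it to be free (not bound by any c-commanding expression).
— her: object of the clause headed by 'notified'; the pronoun does not c-command the R-expression — coreference allowed.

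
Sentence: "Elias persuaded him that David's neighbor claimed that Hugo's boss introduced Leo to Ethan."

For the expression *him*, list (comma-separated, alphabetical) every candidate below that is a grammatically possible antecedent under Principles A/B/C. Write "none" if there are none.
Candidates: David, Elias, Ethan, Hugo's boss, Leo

none

*him* is a pronoun; Principle B requires it to be free in its binding domain — the matrix clause.
— David: possessor inside the subject DP of the clause headed by 'claimed'; is c-commanded by the pronoun; coreference would bind this R-expression — blocked (Principle C).
— Elias: subject of the matrix clause; c-commands the pronoun within its binding domain — blocked (Principle B).
— Ethan: second object of the clause headed by 'introduced'; is c-commanded by the pronoun; coreference would bind this R-expression — blocked (Principle C).
— Hugo's boss: subject of the clause headed by 'introduced'; is c-commanded by the pronoun; coreference would bind this R-expression — blocked (Principle C).
— Leo: object of the clause headed by 'introduced'; is c-commanded by the pronoun; coreference would bind this R-expression — blocked (Principle C).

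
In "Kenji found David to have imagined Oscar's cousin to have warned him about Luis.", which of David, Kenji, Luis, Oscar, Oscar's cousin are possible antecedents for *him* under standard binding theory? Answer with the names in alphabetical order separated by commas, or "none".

*him* is a pronoun; Principle B requires it to be free in its binding domain — the clause headed by 'warned'.
— David: subject of the clause headed by 'imagined'; c-commands the pronoun but lies outside its binding domain — allowed.
— Kenji: subject of the matrix clause; c-commands the pronoun but lies outside its binding domain — allowed.
— Luis: second object of the clause headed by 'warned'; is c-commanded by the pronoun; coreference would bind this R-expression — blocked (Principle C).
— Oscar: possessor inside the subject DP of the clause headed by 'warned'; does not c-command the pronoun — Principle B does not apply; allowed.
— Oscar's cousin: subject of the clause headed by 'warned'; c-commands the pronoun within its binding domain — blocked (Principle B).

David, Kenji, Oscar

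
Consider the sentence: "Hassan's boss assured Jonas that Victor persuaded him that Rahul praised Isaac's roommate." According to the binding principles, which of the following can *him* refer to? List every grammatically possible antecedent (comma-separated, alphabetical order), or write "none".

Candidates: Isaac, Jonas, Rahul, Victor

*him* is a pronoun; Principle B requires it to be free in its binding domain — the clause headed by 'persuaded'.
— Isaac: possessor inside the object DP of the clause headed by 'praised'; is c-commanded by the pronoun; coreference would bind this R-expression — blocked (Principle C).
— Jonas: object of the matrix clause; c-commands the pronoun but lies outside its binding domain — allowed.
— Rahul: subject of the clause headed by 'praised'; is c-commanded by the pronoun; coreference would bind this R-expression — blocked (Principle C).
— Victor: subject of the clause headed by 'persuaded'; c-commands the pronoun within its binding domain — blocked (Principle B).

Jonas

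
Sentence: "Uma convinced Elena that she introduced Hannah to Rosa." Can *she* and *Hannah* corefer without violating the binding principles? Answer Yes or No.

*Hannah* is an R-expression; Principle C requires it to be free (not bound by any c-commanding expression).
— she: subject of the clause headed by 'introduced'; the pronoun c-commands the R-expression — coreference blocked (Principle C).

No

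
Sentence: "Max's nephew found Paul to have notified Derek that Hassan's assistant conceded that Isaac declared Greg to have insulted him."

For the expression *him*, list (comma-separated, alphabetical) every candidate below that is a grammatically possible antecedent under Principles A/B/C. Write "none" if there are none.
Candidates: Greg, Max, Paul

*him* is a pronoun; Principle B requires it to be free in its binding domain — the clause headed by 'insulted'.
— Greg: subject of the clause headed by 'insulted'; c-commands the pronoun within its binding domain — blocked (Principle B).
— Max: possessor inside the subject DP of the matrix clause; does not c-command the pronoun — Principle B does not apply; allowed.
— Paul: subject of the clause headed by 'notified'; c-commands the pronoun but lies outside its binding domain — allowed.

Max, Paul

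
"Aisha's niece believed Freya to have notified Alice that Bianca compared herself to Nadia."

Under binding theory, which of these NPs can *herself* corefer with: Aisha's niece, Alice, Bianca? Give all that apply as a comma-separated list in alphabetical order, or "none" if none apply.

Bianca

*herself* is a reflexive; Principle A requires it to be bound within its binding domain — the clause headed by 'compared'.
— Aisha's niece: subject of the matrix clause; c-commands the reflexive but lies outside its binding domain — cannot bind it (Principle A).
— Alice: object of the clause headed by 'notified'; c-commands the reflexive but lies outside its binding domain — cannot bind it (Principle A).
— Bianca: subject of the clause headed by 'compared'; c-commands the reflexive within its binding domain — allowed (Principle A).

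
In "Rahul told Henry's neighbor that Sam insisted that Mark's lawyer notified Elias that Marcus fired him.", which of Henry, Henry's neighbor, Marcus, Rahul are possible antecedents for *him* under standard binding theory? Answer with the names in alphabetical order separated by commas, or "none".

*him* is a pronoun; Principle B requires it to be free in its binding domain — the clause headed by 'fired'.
— Henry: possessor inside the object DP of the matrix clause; does not c-command the pronoun — Principle B does not apply; allowed.
— Henry's neighbor: object of the matrix clause; c-commands the pronoun but lies outside its binding domain — allowed.
— Marcus: subject of the clause headed by 'fired'; c-commands the pronoun within its binding domain — blocked (Principle B).
— Rahul: subject of the matrix clause; c-commands the pronoun but lies outside its binding domain — allowed.

Henry, Henry's neighbor, Rahul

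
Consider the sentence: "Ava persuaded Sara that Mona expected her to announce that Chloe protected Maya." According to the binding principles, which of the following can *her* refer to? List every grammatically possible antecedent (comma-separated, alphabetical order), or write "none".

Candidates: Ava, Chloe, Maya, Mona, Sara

Ava, Sara

*her* is a pronoun; Principle B requires it to be free in its binding domain — the clause headed by 'expected'.
— Ava: subject of the matrix clause; c-commands the pronoun but lies outside its binding domain — allowed.
— Chloe: subject of the clause headed by 'protected'; is c-commanded by the pronoun; coreference would bind this R-expression — blocked (Principle C).
— Maya: object of the clause headed by 'protected'; is c-commanded by the pronoun; coreference would bind this R-expression — blocked (Principle C).
— Mona: subject of the clause headed by 'expected'; c-commands the pronoun within its binding domain — blocked (Principle B).
— Sara: object of the matrix clause; c-commands the pronoun but lies outside its binding domain — allowed.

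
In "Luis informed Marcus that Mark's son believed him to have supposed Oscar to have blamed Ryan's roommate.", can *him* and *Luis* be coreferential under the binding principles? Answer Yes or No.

Yes

*Luis* is an R-expression; Principle C requires it to be free (not bound by any c-commanding expression).
— him: subject of the clause headed by 'supposed'; the pronoun does not c-command the R-expression — coreference allowed.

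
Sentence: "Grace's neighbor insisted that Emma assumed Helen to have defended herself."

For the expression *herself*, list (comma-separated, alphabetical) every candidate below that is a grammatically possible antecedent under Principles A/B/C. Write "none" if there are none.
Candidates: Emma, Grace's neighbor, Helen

Helen

*herself* is a reflexive; Principle A requires it to be bound within its binding domain — the clause headed by 'defended'.
— Emma: subject of the clause headed by 'assumed'; c-commands the reflexive but lies outside its binding domain — cannot bind it (Principle A).
— Grace's neighbor: subject of the matrix clause; c-commands the reflexive but lies outside its binding domain — cannot bind it (Principle A).
— Helen: subject of the clause headed by 'defended'; c-commands the reflexive within its binding domain — allowed (Principle A).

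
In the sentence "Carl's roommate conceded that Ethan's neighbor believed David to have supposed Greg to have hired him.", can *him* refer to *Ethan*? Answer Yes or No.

*him* is a pronoun; Principle B requires it to be free in its binding domain — the clause headed by 'hired'.
— Ethan: possessor inside the subject DP of the clause headed by 'believed'; does not c-command the pronoun — Principle B does not apply; allowed.

Yes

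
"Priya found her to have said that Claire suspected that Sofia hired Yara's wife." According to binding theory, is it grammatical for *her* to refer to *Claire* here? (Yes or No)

No

*Claire* is an R-expression; Principle C requires it to be free (not bound by any c-commanding expression).
— her: subject of the clause headed by 'said'; the pronoun c-commands the R-expression — coreference blocked (Principle C).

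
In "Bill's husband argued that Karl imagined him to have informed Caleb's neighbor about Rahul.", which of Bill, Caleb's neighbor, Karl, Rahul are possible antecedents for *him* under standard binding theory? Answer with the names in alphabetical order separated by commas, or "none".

*him* is a pronoun; Principle B requires it to be free in its binding domain — the clause headed by 'imagined'.
— Bill: possessor inside the subject DP of the matrix clause; does not c-command the pronoun — Principle B does not apply; allowed.
— Caleb's neighbor: object of the clause headed by 'informed'; is c-commanded by the pronoun; coreference would bind this R-expression — blocked (Principle C).
— Karl: subject of the clause headed by 'imagined'; c-commands the pronoun within its binding domain — blocked (Principle B).
— Rahul: second object of the clause headed by 'informed'; is c-commanded by the pronoun; coreference would bind this R-expression — blocked (Principle C).

Bill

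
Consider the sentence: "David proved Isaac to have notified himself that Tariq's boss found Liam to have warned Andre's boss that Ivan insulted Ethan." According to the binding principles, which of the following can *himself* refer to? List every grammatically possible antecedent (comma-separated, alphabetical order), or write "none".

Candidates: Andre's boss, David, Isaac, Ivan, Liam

Isaac

*himself* is a reflexive; Principle A requires it to be bound within its binding domain — the clause headed by 'notified'.
— Andre's boss: object of the clause headed by 'warned'; does not c-command the reflexive — cannot bind it (Principle A).
— David: subject of the matrix clause; c-commands the reflexive but lies outside its binding domain — cannot bind it (Principle A).
— Isaac: subject of the clause headed by 'notified'; c-commands the reflexive within its binding domain — allowed (Principle A).
— Ivan: subject of the clause headed by 'insulted'; does not c-command the reflexive — cannot bind it (Principle A).
— Liam: subject of the clause headed by 'warned'; does not c-command the reflexive — cannot bind it (Principle A).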